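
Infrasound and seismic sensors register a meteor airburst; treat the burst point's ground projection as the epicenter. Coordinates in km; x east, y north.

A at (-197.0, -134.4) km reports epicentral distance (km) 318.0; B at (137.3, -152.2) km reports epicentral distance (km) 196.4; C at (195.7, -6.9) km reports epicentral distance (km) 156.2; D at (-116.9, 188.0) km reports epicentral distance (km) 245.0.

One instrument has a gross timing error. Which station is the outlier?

C

Solve using three stations at a time. Using A, B, D (subtract circle equations pairwise → linear system) gives (x, y) ≈ (73.1, 33.4).
Distances from that point to each station vs reported:
  A: calculated 318.0 vs reported 318.0 → residual 0.0 km
  B: calculated 196.4 vs reported 196.4 → residual 0.0 km
  C: calculated 129.0 vs reported 156.2 → residual 27.2 km
  D: calculated 245.0 vs reported 245.0 → residual 0.0 km
A, B, D are mutually consistent (residuals ≈ 0); C is off by 27.2 km.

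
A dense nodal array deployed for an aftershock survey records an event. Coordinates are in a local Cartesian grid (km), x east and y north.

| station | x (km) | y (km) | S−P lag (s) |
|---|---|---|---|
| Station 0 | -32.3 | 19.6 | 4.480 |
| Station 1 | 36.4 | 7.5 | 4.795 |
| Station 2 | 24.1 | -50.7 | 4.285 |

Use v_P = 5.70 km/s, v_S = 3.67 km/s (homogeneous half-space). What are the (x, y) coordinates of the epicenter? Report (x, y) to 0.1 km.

(-5.8, -18.2)

Distance from S−P lag: d = Δt · v_P v_S / (v_P − v_S) = Δt · (5.70·3.67)/(5.70−3.67) ≈ 10.3049·Δt.
So d_Station 0 = 46.17, d_Station 1 = 49.41, d_Station 2 = 44.16 km.
Circle about each station: (x + 32.3)² + (y − 19.6)² = 46.17²; (x − 36.4)² + (y − 7.5)² = 49.41²; (x − 24.1)² + (y + 50.7)² = 44.16².
Subtracting pairs of circle equations eliminates x²+y² and gives linear equations (the radical axes):
137.4 x − 24.2 y = -355.92
112.8 x − 140.6 y = 1905.41
Solving the 2×2 system: x ≈ -5.8, y ≈ -18.2 km.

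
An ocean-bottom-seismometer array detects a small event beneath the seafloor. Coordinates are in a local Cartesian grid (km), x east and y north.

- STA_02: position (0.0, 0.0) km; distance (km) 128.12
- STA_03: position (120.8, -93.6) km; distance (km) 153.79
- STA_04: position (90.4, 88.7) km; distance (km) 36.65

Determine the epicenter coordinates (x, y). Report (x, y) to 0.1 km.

(113.2, 60.0)

Circle about each station: x² + y² = 128.12²; (x − 120.8)² + (y + 93.6)² = 153.79²; (x − 90.4)² + (y − 88.7)² = 36.65².
Subtracting the STA_02 equation from the STA_03 and STA_04 equations removes the quadratic terms:
241.6 x − 187.2 y = 16116.97
180.8 x + 177.4 y = 31111.36
Solving the 2×2 system: x ≈ 113.2, y ≈ 60.0 km.
Check against STA_02 (with the unrounded x, y): √(x²+y²) = 128.12 ≈ 128.12 km. ✓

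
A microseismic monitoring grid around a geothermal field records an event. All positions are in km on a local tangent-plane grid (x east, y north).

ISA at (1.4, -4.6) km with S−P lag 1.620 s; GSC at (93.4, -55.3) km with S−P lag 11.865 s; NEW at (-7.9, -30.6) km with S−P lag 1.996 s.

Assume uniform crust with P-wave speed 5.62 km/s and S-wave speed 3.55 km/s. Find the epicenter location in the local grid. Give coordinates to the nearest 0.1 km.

Distance from S−P lag: d = Δt · v_P v_S / (v_P − v_S) = Δt · (5.62·3.55)/(5.62−3.55) ≈ 9.6382·Δt.
So d_ISA = 15.61, d_GSC = 114.36, d_NEW = 19.24 km.
Circle about each station: (x − 1.4)² + (y + 4.6)² = 15.61²; (x − 93.4)² + (y + 55.3)² = 114.36²; (x + 7.9)² + (y + 30.6)² = 19.24².
Subtracting pairs of circle equations eliminates x²+y² and gives linear equations (the radical axes):
184.0 x − 101.4 y = -1076.01
-18.6 x − 52.0 y = 849.14
Solving the 2×2 system: x ≈ -12.4, y ≈ -11.9 km.

x ≈ -12.4 km, y ≈ -11.9 km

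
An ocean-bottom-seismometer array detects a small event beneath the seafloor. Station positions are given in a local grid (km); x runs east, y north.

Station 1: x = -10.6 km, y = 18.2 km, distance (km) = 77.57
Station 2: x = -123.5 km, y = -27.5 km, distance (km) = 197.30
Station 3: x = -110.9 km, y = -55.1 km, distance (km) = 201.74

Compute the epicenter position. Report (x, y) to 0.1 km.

Circle about each station: (x + 10.6)² + (y − 18.2)² = 77.57²; (x + 123.5)² + (y + 27.5)² = 197.30²; (x + 110.9)² + (y + 55.1)² = 201.74².
Subtracting the Station 1 equation from the Station 2 and Station 3 equations removes the quadratic terms:
-225.8 x − 91.4 y = -17345.29
-200.6 x − 146.6 y = -19790.70
Solving the 2×2 system: x ≈ 49.7, y ≈ 67.0 km.

(49.7, 67.0)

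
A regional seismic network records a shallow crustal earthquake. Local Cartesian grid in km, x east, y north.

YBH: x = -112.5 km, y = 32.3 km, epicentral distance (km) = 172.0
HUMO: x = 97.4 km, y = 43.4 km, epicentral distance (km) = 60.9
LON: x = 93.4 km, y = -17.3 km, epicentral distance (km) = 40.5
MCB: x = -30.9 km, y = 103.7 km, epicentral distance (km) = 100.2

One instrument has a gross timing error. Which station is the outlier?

MCB

Solve using three stations at a time. Using YBH, HUMO, LON (subtract circle equations pairwise → linear system) gives (x, y) ≈ (56.2, -1.4).
Distances from that point to each station vs reported:
  YBH: calculated 172.0 vs reported 172.0 → residual 0.0 km
  HUMO: calculated 60.9 vs reported 60.9 → residual 0.0 km
  LON: calculated 40.5 vs reported 40.5 → residual 0.0 km
  MCB: calculated 136.5 vs reported 100.2 → residual 36.3 km
YBH, HUMO, LON are mutually consistent (residuals ≈ 0); MCB is off by 36.3 km.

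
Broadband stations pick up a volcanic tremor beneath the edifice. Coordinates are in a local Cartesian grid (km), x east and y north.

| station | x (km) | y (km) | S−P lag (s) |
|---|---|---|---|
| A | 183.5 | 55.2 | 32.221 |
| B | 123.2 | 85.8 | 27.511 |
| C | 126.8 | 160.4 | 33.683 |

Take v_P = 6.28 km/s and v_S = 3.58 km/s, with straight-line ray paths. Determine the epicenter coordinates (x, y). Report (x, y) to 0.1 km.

-66.1 km east, -43.2 km north

Distance from S−P lag: d = Δt · v_P v_S / (v_P − v_S) = Δt · (6.28·3.58)/(6.28−3.58) ≈ 8.3268·Δt.
So d_A = 268.30, d_B = 229.08, d_C = 280.47 km.
Circle about each station: (x − 183.5)² + (y − 55.2)² = 268.30²; (x − 123.2)² + (y − 85.8)² = 229.08²; (x − 126.8)² + (y − 160.4)² = 280.47².
Subtracting the A equation from the B and C equations removes the quadratic terms:
-120.6 x + 61.2 y = 5327.83
-113.4 x + 210.4 y = -1591.42
Solving the 2×2 system: x ≈ -66.1, y ≈ -43.2 km.
Check against A (with the unrounded x, y): √((x − 183.5)²+(y − 55.2)²) = 268.28 ≈ 268.30 km. ✓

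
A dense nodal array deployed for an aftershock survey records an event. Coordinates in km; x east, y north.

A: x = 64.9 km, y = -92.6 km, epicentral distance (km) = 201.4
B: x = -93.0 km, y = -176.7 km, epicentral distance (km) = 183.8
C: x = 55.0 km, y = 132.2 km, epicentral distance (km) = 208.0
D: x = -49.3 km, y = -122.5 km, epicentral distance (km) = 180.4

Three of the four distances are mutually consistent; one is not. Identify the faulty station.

D

Solve using three stations at a time. Using A, B, C (subtract circle equations pairwise → linear system) gives (x, y) ≈ (-110.6, 6.3).
Distances from that point to each station vs reported:
  A: calculated 201.4 vs reported 201.4 → residual 0.0 km
  B: calculated 183.8 vs reported 183.8 → residual 0.0 km
  C: calculated 208.0 vs reported 208.0 → residual 0.0 km
  D: calculated 142.6 vs reported 180.4 → residual 37.8 km
A, B, C are mutually consistent (residuals ≈ 0); D is off by 37.8 km.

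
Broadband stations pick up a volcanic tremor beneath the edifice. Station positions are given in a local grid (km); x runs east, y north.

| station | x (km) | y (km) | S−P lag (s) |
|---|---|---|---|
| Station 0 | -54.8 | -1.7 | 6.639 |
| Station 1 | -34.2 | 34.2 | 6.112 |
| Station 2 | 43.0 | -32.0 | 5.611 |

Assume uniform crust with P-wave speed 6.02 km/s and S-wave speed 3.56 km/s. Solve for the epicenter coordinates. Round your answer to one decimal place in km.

Distance from S−P lag: d = Δt · v_P v_S / (v_P − v_S) = Δt · (6.02·3.56)/(6.02−3.56) ≈ 8.7119·Δt.
So d_Station 0 = 57.84, d_Station 1 = 53.25, d_Station 2 = 48.88 km.
Circle about each station: (x + 54.8)² + (y + 1.7)² = 57.84²; (x + 34.2)² + (y − 34.2)² = 53.25²; (x − 43.0)² + (y + 32.0)² = 48.88².
Subtracting pairs of circle equations eliminates x²+y² and gives linear equations (the radical axes):
41.2 x + 71.8 y = -156.75
195.6 x − 60.6 y = 823.28
Solving the 2×2 system: x ≈ 3.0, y ≈ -3.9 km.

(3.0, -3.9)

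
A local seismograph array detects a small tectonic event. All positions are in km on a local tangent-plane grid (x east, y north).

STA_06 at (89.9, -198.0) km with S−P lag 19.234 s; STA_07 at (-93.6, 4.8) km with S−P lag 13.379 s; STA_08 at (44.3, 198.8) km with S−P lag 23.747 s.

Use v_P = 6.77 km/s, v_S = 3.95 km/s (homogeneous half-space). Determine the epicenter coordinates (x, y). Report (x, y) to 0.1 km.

x ≈ 29.5 km, y ≈ -25.9 km

Distance from S−P lag: d = Δt · v_P v_S / (v_P − v_S) = Δt · (6.77·3.95)/(6.77−3.95) ≈ 9.4828·Δt.
So d_STA_06 = 182.39, d_STA_07 = 126.87, d_STA_08 = 225.19 km.
Circle about each station: (x − 89.9)² + (y + 198.0)² = 182.39²; (x + 93.6)² + (y − 4.8)² = 126.87²; (x − 44.3)² + (y − 198.8)² = 225.19².
Subtracting the STA_06 equation from the STA_07 and STA_08 equations removes the quadratic terms:
-367.0 x + 405.6 y = -21331.89
-91.2 x + 793.6 y = -23246.50
Solving the 2×2 system: x ≈ 29.5, y ≈ -25.9 km.
Check against STA_06 (with the unrounded x, y): √((x − 89.9)²+(y + 198.0)²) = 182.39 ≈ 182.39 km. ✓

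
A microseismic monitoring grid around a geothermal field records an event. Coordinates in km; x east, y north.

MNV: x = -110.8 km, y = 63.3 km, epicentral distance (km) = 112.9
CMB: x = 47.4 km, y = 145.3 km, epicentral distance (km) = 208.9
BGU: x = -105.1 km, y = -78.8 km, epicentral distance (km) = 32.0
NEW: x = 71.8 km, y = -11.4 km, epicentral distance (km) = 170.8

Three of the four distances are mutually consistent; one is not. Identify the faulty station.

CMB

Solve using three stations at a time. Using MNV, BGU, NEW (subtract circle equations pairwise → linear system) gives (x, y) ≈ (-94.9, -48.5).
Distances from that point to each station vs reported:
  MNV: calculated 112.9 vs reported 112.9 → residual 0.0 km
  CMB: calculated 240.4 vs reported 208.9 → residual 31.5 km
  BGU: calculated 32.0 vs reported 32.0 → residual 0.0 km
  NEW: calculated 170.8 vs reported 170.8 → residual 0.0 km
MNV, BGU, NEW are mutually consistent (residuals ≈ 0); CMB is off by 31.5 km.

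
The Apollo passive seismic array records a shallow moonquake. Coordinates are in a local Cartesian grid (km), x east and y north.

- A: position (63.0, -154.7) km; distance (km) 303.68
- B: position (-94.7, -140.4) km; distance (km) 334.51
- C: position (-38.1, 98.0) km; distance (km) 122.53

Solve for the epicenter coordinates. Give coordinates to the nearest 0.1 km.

x ≈ 73.4 km, y ≈ 148.8 km

Circle about each station: (x − 63.0)² + (y + 154.7)² = 303.68²; (x + 94.7)² + (y + 140.4)² = 334.51²; (x + 38.1)² + (y − 98.0)² = 122.53².
Subtracting pairs of circle equations eliminates x²+y² and gives linear equations (the radical axes):
-315.4 x + 28.6 y = -18896.24
-202.2 x + 505.4 y = 60362.46
Solving the 2×2 system: x ≈ 73.4, y ≈ 148.8 km.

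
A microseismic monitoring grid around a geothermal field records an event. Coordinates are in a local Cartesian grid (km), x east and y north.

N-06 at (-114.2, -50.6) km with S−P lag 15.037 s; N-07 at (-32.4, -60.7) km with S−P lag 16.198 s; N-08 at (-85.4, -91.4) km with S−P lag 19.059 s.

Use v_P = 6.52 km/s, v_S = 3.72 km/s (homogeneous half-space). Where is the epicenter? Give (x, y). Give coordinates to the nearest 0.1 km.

Distance from S−P lag: d = Δt · v_P v_S / (v_P − v_S) = Δt · (6.52·3.72)/(6.52−3.72) ≈ 8.6623·Δt.
So d_N-06 = 130.25, d_N-07 = 140.31, d_N-08 = 165.09 km.
Circle about each station: (x + 114.2)² + (y + 50.6)² = 130.25²; (x + 32.4)² + (y + 60.7)² = 140.31²; (x + 85.4)² + (y + 91.4)² = 165.09².
Subtracting pairs of circle equations eliminates x²+y² and gives linear equations (the radical axes):
163.6 x − 20.2 y = -13589.58
57.6 x − 81.6 y = -10244.53
Solving the 2×2 system: x ≈ -74.0, y ≈ 73.3 km.
Check against N-06 (with the unrounded x, y): √((x + 114.2)²+(y + 50.6)²) = 130.25 ≈ 130.25 km. ✓

-74.0 km east, 73.3 km north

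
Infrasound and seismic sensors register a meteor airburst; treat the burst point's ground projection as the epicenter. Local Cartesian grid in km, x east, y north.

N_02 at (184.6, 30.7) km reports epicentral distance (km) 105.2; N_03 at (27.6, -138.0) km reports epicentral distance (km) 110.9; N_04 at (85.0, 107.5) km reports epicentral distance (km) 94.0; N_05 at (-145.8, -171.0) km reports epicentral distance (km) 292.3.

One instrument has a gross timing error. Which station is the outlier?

Solve using three stations at a time. Using N_02, N_04, N_05 (subtract circle equations pairwise → linear system) gives (x, y) ≈ (80.8, 13.6).
Distances from that point to each station vs reported:
  N_02: calculated 105.2 vs reported 105.2 → residual 0.0 km
  N_03: calculated 160.7 vs reported 110.9 → residual 49.8 km
  N_04: calculated 94.0 vs reported 94.0 → residual 0.0 km
  N_05: calculated 292.3 vs reported 292.3 → residual 0.0 km
N_02, N_04, N_05 are mutually consistent (residuals ≈ 0); N_03 is off by 49.8 km.

N_03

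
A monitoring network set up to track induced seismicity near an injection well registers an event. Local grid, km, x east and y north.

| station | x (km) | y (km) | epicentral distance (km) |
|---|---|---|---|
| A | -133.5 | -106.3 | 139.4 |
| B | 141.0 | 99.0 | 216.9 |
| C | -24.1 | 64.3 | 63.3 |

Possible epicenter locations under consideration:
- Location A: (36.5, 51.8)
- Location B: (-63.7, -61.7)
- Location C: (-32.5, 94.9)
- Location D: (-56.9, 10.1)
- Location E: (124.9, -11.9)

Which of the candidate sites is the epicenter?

Location D

For each candidate, compare |candidate − station| to the reported distance:
Location A: residuals A 92.8, B 102.2, C 1.4 → max 102.2 km
Location B: residuals A 56.6, B 43.3, C 68.8 → max 68.8 km
Location C: residuals A 85.7, B 43.4, C 31.6 → max 85.7 km
Location D: residuals A 0.1, B 0.1, C 0.1 → max 0.1 km
Location E: residuals A 135.7, B 104.8, C 104.1 → max 135.7 km
Only Location D has all residuals ≈ 0.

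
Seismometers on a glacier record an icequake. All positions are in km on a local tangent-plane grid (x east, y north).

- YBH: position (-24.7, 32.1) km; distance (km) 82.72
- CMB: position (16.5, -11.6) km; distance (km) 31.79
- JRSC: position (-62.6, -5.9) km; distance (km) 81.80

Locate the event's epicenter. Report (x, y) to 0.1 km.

(10.4, -42.8)

Circle about each station: (x + 24.7)² + (y − 32.1)² = 82.72²; (x − 16.5)² + (y + 11.6)² = 31.79²; (x + 62.6)² + (y + 5.9)² = 81.80².
Subtracting the YBH equation from the CMB and JRSC equations removes the quadratic terms:
82.4 x − 87.4 y = 4598.30
-75.8 x − 76.0 y = 2464.43
Solving the 2×2 system: x ≈ 10.4, y ≈ -42.8 km.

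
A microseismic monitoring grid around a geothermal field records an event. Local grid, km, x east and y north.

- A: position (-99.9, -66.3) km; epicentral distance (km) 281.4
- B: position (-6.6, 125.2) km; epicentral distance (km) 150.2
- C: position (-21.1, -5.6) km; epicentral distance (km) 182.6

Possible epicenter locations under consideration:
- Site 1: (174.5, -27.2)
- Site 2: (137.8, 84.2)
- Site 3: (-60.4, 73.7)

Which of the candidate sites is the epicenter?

Site 2

For each candidate, compare |candidate − station| to the reported distance:
Site 1: residuals A 4.2, B 86.5, C 14.2 → max 86.5 km
Site 2: residuals A 0.1, B 0.1, C 0.1 → max 0.1 km
Site 3: residuals A 135.9, B 75.7, C 94.1 → max 135.9 km
Only Site 2 has all residuals ≈ 0.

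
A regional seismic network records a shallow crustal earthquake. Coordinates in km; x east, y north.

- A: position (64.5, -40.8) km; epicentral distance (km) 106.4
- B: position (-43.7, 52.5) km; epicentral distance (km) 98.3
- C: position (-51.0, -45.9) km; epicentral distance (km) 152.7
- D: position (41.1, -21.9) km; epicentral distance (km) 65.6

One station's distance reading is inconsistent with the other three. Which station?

D

Solve using three stations at a time. Using A, B, C (subtract circle equations pairwise → linear system) gives (x, y) ≈ (53.9, 65.2).
Distances from that point to each station vs reported:
  A: calculated 106.5 vs reported 106.4 → residual 0.1 km
  B: calculated 98.4 vs reported 98.3 → residual 0.1 km
  C: calculated 152.8 vs reported 152.7 → residual 0.1 km
  D: calculated 88.0 vs reported 65.6 → residual 22.4 km
A, B, C are mutually consistent (residuals ≈ 0); D is off by 22.4 km.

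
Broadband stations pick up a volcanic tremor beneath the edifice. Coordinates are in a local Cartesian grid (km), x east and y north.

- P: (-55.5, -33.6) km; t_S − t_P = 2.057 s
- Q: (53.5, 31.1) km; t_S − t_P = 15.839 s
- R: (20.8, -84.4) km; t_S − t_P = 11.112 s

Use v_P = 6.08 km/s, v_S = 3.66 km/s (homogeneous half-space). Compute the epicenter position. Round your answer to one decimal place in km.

x ≈ -72.3 km, y ≈ -42.3 km

Distance from S−P lag: d = Δt · v_P v_S / (v_P − v_S) = Δt · (6.08·3.66)/(6.08−3.66) ≈ 9.1954·Δt.
So d_P = 18.91, d_Q = 145.65, d_R = 102.18 km.
Circle about each station: (x + 55.5)² + (y + 33.6)² = 18.91²; (x − 53.5)² + (y − 31.1)² = 145.65²; (x − 20.8)² + (y + 84.4)² = 102.18².
Subtracting pairs of circle equations eliminates x²+y² and gives linear equations (the radical axes):
218.0 x + 129.4 y = -21236.08
152.6 x − 101.6 y = -6736.37
Solving the 2×2 system: x ≈ -72.3, y ≈ -42.3 km.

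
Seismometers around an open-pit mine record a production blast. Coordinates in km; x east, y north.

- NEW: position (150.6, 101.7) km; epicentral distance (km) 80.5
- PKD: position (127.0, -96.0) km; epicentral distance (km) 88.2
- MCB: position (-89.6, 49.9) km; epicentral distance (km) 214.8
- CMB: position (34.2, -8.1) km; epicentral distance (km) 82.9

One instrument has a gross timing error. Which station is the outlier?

Solve using three stations at a time. Using PKD, MCB, CMB (subtract circle equations pairwise → linear system) gives (x, y) ≈ (117.3, -8.2).
Distances from that point to each station vs reported:
  NEW: calculated 114.8 vs reported 80.5 → residual 34.3 km
  PKD: calculated 88.4 vs reported 88.2 → residual 0.2 km
  MCB: calculated 214.9 vs reported 214.8 → residual 0.1 km
  CMB: calculated 83.1 vs reported 82.9 → residual 0.2 km
PKD, MCB, CMB are mutually consistent (residuals ≈ 0); NEW is off by 34.3 km.

NEW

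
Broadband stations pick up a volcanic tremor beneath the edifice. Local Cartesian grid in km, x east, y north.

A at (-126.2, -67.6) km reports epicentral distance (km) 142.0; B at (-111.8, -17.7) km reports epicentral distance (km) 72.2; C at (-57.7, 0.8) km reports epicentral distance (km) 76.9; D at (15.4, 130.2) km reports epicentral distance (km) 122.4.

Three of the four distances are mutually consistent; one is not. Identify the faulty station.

B

Solve using three stations at a time. Using A, C, D (subtract circle equations pairwise → linear system) gives (x, y) ≈ (-91.2, 70.1).
Distances from that point to each station vs reported:
  A: calculated 142.0 vs reported 142.0 → residual 0.0 km
  B: calculated 90.1 vs reported 72.2 → residual 17.9 km
  C: calculated 76.9 vs reported 76.9 → residual 0.0 km
  D: calculated 122.4 vs reported 122.4 → residual 0.0 km
A, C, D are mutually consistent (residuals ≈ 0); B is off by 17.9 km.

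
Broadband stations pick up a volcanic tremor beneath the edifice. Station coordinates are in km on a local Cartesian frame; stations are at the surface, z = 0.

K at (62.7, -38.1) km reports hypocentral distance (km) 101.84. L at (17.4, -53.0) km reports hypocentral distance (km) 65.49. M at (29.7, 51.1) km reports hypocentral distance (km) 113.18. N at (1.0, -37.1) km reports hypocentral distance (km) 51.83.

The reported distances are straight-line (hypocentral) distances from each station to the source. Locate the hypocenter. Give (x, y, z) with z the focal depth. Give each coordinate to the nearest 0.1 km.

(-30.4, -35.5, 41.2)

Each station gives a sphere (x−x_i)² + (y−y_i)² + z² = d_i² (stations at z=0).
Subtracting the K sphere from L and M: z² cancels, leaving linear equations in x and y:
-90.6 x − 29.8 y = 3811.31
-66.0 x + 178.4 y = -4327.93
Solving: x ≈ -30.390, y ≈ -35.503 km (keep extra digits for the depth step; rounded: -30.4, -35.5).
Then from the K sphere: z² = 101.84² − (x − 62.7)² − (y + 38.1)² with x = -30.390, y = -35.503, so z ≈ 41.218 ≈ 41.2 km.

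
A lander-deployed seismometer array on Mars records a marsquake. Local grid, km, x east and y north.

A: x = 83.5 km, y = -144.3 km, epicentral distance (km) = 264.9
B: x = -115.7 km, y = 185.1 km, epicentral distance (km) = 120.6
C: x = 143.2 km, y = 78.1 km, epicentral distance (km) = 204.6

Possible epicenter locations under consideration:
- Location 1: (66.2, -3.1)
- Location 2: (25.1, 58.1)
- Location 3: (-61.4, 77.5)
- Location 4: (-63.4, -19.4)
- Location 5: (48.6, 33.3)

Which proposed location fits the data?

Location 3

For each candidate, compare |candidate − station| to the reported distance:
Location 1: residuals A 122.6, B 141.1, C 92.7 → max 141.1 km
Location 2: residuals A 54.2, B 69.0, C 84.8 → max 84.8 km
Location 3: residuals A 0.0, B 0.1, C 0.0 → max 0.1 km
Location 4: residuals A 72.1, B 90.5, C 23.9 → max 90.5 km
Location 5: residuals A 83.9, B 103.1, C 99.9 → max 103.1 km
Only Location 3 has all residuals ≈ 0.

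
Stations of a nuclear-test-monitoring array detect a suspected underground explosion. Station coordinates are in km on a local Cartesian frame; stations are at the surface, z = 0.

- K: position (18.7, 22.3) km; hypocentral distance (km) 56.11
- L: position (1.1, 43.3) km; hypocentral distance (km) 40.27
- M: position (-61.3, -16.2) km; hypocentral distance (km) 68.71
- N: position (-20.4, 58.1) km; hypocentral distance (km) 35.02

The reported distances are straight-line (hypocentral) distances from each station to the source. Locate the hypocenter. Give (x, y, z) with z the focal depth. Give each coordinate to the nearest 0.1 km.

Each station gives a sphere (x−x_i)² + (y−y_i)² + z² = d_i² (stations at z=0).
Subtracting the K sphere from L and M: z² cancels, leaving linear equations in x and y:
-35.2 x + 42.0 y = 2555.78
-160.0 x − 77.0 y = 1600.42
Solving: x ≈ -27.996, y ≈ 37.389 km (keep extra digits for the depth step; rounded: -28.0, 37.4).
Then from the K sphere: z² = 56.11² − (x − 18.7)² − (y − 22.3)² with x = -27.996, y = 37.389, so z ≈ 27.205 ≈ 27.2 km.

(-28.0, 37.4, 27.2)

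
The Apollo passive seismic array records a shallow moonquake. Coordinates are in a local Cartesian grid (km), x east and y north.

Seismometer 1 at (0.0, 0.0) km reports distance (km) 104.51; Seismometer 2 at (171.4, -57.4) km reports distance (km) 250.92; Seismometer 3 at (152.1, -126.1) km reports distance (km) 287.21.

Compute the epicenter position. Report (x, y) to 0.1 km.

(-22.3, 102.1)

Circle about each station: x² + y² = 104.51²; (x − 171.4)² + (y + 57.4)² = 250.92²; (x − 152.1)² + (y + 126.1)² = 287.21².
Subtracting pairs of circle equations eliminates x²+y² and gives linear equations (the radical axes):
342.8 x − 114.8 y = -19365.79
304.2 x − 252.2 y = -32531.62
Solving the 2×2 system: x ≈ -22.3, y ≈ 102.1 km.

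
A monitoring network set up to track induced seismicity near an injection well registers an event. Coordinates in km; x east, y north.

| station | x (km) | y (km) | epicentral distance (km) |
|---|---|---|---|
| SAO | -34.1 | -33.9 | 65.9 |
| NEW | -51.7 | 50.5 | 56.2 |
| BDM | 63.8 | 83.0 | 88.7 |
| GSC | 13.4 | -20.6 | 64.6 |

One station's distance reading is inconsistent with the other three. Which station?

GSC

Solve using three stations at a time. Using SAO, NEW, BDM (subtract circle equations pairwise → linear system) gives (x, y) ≈ (-2.2, 23.8).
Distances from that point to each station vs reported:
  SAO: calculated 65.9 vs reported 65.9 → residual 0.0 km
  NEW: calculated 56.2 vs reported 56.2 → residual 0.0 km
  BDM: calculated 88.7 vs reported 88.7 → residual 0.0 km
  GSC: calculated 47.1 vs reported 64.6 → residual 17.5 km
SAO, NEW, BDM are mutually consistent (residuals ≈ 0); GSC is off by 17.5 km.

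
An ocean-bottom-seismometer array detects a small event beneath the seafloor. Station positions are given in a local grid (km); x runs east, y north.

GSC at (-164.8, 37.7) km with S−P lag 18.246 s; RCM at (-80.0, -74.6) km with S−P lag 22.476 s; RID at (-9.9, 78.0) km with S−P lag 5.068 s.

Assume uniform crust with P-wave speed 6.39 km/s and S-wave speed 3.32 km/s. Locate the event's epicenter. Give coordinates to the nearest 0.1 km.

Distance from S−P lag: d = Δt · v_P v_S / (v_P − v_S) = Δt · (6.39·3.32)/(6.39−3.32) ≈ 6.9104·Δt.
So d_GSC = 126.09, d_RCM = 155.32, d_RID = 35.02 km.
Circle about each station: (x + 164.8)² + (y − 37.7)² = 126.09²; (x + 80.0)² + (y + 74.6)² = 155.32²; (x + 9.9)² + (y − 78.0)² = 35.02².
Subtracting the GSC equation from the RCM and RID equations removes the quadratic terms:
169.6 x − 224.6 y = -24840.78
309.8 x + 80.6 y = -7726.03
Solving the 2×2 system: x ≈ -44.9, y ≈ 76.7 km.

(-44.9, 76.7)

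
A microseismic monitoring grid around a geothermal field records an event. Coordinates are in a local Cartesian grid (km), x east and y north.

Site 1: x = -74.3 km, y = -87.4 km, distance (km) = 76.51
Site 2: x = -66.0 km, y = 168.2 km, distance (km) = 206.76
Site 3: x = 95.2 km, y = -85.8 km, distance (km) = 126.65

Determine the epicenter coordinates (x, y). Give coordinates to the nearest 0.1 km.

x ≈ -20.1 km, y ≈ -33.4 km

Circle about each station: (x + 74.3)² + (y + 87.4)² = 76.51²; (x + 66.0)² + (y − 168.2)² = 206.76²; (x − 95.2)² + (y + 85.8)² = 126.65².
Subtracting the Site 1 equation from the Site 2 and Site 3 equations removes the quadratic terms:
16.6 x + 511.2 y = -17407.93
339.0 x + 3.2 y = -6921.01
Solving the 2×2 system: x ≈ -20.1, y ≈ -33.4 km.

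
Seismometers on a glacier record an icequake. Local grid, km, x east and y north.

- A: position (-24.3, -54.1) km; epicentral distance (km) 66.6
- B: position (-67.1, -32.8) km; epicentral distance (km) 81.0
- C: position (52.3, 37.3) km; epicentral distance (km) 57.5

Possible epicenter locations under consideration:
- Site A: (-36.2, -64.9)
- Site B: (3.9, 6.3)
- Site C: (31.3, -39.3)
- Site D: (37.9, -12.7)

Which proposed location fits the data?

Site B

For each candidate, compare |candidate − station| to the reported distance:
Site A: residuals A 50.5, B 36.4, C 77.7 → max 77.7 km
Site B: residuals A 0.1, B 0.1, C 0.0 → max 0.1 km
Site C: residuals A 9.1, B 17.6, C 21.9 → max 21.9 km
Site D: residuals A 8.1, B 25.9, C 5.5 → max 25.9 km
Only Site B has all residuals ≈ 0.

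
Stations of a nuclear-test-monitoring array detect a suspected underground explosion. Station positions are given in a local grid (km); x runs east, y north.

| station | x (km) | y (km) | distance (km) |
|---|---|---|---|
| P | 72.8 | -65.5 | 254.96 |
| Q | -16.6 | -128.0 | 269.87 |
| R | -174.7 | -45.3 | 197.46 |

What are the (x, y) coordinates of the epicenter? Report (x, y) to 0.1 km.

-88.2 km east, 132.2 km north

Circle about each station: (x − 72.8)² + (y + 65.5)² = 254.96²; (x + 16.6)² + (y + 128.0)² = 269.87²; (x + 174.7)² + (y + 45.3)² = 197.46².
Subtracting pairs of circle equations eliminates x²+y² and gives linear equations (the radical axes):
-178.8 x − 125.0 y = -755.75
-495.0 x + 40.4 y = 48996.24
Solving the 2×2 system: x ≈ -88.2, y ≈ 132.2 km.
Check against P (with the unrounded x, y): √((x − 72.8)²+(y + 65.5)²) = 254.96 ≈ 254.96 km. ✓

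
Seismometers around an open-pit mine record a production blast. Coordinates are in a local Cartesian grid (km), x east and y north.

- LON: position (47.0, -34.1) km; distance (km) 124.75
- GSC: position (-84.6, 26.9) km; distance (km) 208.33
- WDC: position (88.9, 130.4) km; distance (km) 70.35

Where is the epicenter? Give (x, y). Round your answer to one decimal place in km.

(119.8, 67.2)

Circle about each station: (x − 47.0)² + (y + 34.1)² = 124.75²; (x + 84.6)² + (y − 26.9)² = 208.33²; (x − 88.9)² + (y − 130.4)² = 70.35².
Subtracting pairs of circle equations eliminates x²+y² and gives linear equations (the radical axes):
-263.2 x + 122.0 y = -23329.87
83.8 x + 329.0 y = 32149.00
Solving the 2×2 system: x ≈ 119.8, y ≈ 67.2 km.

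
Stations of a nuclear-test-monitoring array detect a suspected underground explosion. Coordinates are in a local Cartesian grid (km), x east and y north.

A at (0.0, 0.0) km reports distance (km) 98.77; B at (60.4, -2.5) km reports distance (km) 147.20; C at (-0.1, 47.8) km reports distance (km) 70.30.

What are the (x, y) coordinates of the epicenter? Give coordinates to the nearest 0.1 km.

(-65.3, 74.1)

Circle about each station: x² + y² = 98.77²; (x − 60.4)² + (y + 2.5)² = 147.20²; (x + 0.1)² + (y − 47.8)² = 70.30².
Subtracting the A equation from the B and C equations removes the quadratic terms:
120.8 x − 5.0 y = -8257.92
-0.2 x + 95.6 y = 7098.27
Solving the 2×2 system: x ≈ -65.3, y ≈ 74.1 km.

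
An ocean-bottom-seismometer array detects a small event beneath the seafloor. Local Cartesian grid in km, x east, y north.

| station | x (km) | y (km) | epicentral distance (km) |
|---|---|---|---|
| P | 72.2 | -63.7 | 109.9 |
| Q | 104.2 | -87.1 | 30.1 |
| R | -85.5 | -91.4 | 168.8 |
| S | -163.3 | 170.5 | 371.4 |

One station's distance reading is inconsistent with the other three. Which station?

Solve using three stations at a time. Using Q, R, S (subtract circle equations pairwise → linear system) gives (x, y) ≈ (82.5, -107.9).
Distances from that point to each station vs reported:
  P: calculated 45.4 vs reported 109.9 → residual 64.5 km
  Q: calculated 30.1 vs reported 30.1 → residual 0.0 km
  R: calculated 168.8 vs reported 168.8 → residual 0.0 km
  S: calculated 371.4 vs reported 371.4 → residual 0.0 km
Q, R, S are mutually consistent (residuals ≈ 0); P is off by 64.5 km.

P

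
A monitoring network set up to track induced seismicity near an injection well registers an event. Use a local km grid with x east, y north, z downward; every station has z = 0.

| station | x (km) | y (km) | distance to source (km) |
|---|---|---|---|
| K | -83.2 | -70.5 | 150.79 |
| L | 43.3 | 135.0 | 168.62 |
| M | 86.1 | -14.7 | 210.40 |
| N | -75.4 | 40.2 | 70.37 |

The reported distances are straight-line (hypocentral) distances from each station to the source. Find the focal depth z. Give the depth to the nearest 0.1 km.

Each station gives a sphere (x−x_i)² + (y−y_i)² + z² = d_i² (stations at z=0).
Subtracting the K sphere from L and M: z² cancels, leaving linear equations in x and y:
253.0 x + 411.0 y = 2512.32
338.6 x + 111.6 y = -25793.73
Solving: x ≈ -98.094, y ≈ 66.497 km (keep extra digits for the depth step; rounded: -98.1, 66.5).
Then from the K sphere: z² = 150.79² − (x + 83.2)² − (y + 70.5)² with x = -98.094, y = 66.497, so z ≈ 61.218 ≈ 61.2 km.
Check against N (with the unrounded solution): distance 70.39 ≈ 70.37 km. ✓

61.2 km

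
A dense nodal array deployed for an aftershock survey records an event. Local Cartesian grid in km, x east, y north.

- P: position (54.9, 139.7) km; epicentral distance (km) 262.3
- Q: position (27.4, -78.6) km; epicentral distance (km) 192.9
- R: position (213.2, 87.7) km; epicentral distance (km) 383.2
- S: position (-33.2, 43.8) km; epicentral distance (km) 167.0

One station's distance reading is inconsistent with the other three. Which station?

S

Solve using three stations at a time. Using P, Q, R (subtract circle equations pairwise → linear system) gives (x, y) ≈ (-155.4, -17.0).
Distances from that point to each station vs reported:
  P: calculated 262.3 vs reported 262.3 → residual 0.0 km
  Q: calculated 192.9 vs reported 192.9 → residual 0.0 km
  R: calculated 383.2 vs reported 383.2 → residual 0.0 km
  S: calculated 136.5 vs reported 167.0 → residual 30.5 km
P, Q, R are mutually consistent (residuals ≈ 0); S is off by 30.5 km.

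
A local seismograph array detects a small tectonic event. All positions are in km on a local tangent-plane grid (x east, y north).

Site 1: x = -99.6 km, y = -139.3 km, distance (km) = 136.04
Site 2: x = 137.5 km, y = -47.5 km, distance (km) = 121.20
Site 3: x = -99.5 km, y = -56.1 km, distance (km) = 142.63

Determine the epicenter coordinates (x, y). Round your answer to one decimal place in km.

Circle about each station: (x + 99.6)² + (y + 139.3)² = 136.04²; (x − 137.5)² + (y + 47.5)² = 121.20²; (x + 99.5)² + (y + 56.1)² = 142.63².
Subtracting the Site 1 equation from the Site 2 and Site 3 equations removes the quadratic terms:
474.2 x + 183.6 y = -4344.71
0.2 x + 166.4 y = -18113.63
Solving the 2×2 system: x ≈ 33.0, y ≈ -108.9 km.
Check against Site 1 (with the unrounded x, y): √((x + 99.6)²+(y + 139.3)²) = 136.04 ≈ 136.04 km. ✓

x ≈ 33.0 km, y ≈ -108.9 km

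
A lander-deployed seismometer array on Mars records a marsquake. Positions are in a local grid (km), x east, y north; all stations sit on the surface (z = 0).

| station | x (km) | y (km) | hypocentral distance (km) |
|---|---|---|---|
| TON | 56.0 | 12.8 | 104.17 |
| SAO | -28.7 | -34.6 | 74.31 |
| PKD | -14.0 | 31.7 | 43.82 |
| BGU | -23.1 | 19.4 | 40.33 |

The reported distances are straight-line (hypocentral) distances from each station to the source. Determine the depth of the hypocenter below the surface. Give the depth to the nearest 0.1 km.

z ≈ 34.7 km

Each station gives a sphere (x−x_i)² + (y−y_i)² + z² = d_i² (stations at z=0).
Subtracting the TON sphere from SAO and PKD: z² cancels, leaving linear equations in x and y:
-169.4 x − 94.8 y = 4050.42
-140.0 x + 37.8 y = 6832.25
Solving: x ≈ -40.701, y ≈ 30.003 km (keep extra digits for the depth step; rounded: -40.7, 30.0).
Then from the TON sphere: z² = 104.17² − (x − 56.0)² − (y − 12.8)² with x = -40.701, y = 30.003, so z ≈ 34.704 ≈ 34.7 km.
Check against BGU (with the unrounded solution): distance 40.33 ≈ 40.33 km. ✓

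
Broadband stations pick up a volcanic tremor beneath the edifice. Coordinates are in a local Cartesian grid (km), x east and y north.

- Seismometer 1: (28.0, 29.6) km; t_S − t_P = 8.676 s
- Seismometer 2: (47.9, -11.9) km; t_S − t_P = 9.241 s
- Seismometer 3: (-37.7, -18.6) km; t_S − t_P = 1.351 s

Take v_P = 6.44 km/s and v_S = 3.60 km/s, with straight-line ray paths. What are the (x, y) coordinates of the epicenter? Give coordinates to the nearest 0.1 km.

-27.5 km east, -14.4 km north

Distance from S−P lag: d = Δt · v_P v_S / (v_P − v_S) = Δt · (6.44·3.60)/(6.44−3.60) ≈ 8.1634·Δt.
So d_Seismometer 1 = 70.83, d_Seismometer 2 = 75.44, d_Seismometer 3 = 11.03 km.
Circle about each station: (x − 28.0)² + (y − 29.6)² = 70.83²; (x − 47.9)² + (y + 11.9)² = 75.44²; (x + 37.7)² + (y + 18.6)² = 11.03².
Subtracting the Seismometer 1 equation from the Seismometer 2 and Seismometer 3 equations removes the quadratic terms:
39.8 x − 83.0 y = 101.56
-131.4 x − 96.4 y = 5002.32
Solving the 2×2 system: x ≈ -27.5, y ≈ -14.4 km.
Check against Seismometer 1 (with the unrounded x, y): √((x − 28.0)²+(y − 29.6)²) = 70.83 ≈ 70.83 km. ✓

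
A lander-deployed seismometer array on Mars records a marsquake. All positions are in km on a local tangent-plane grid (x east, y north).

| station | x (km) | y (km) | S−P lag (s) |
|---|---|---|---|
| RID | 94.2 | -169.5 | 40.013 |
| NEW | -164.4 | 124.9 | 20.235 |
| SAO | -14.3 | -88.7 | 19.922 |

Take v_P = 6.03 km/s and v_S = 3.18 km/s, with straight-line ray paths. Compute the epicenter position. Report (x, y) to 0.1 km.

-117.2 km east, -2.8 km north

Distance from S−P lag: d = Δt · v_P v_S / (v_P − v_S) = Δt · (6.03·3.18)/(6.03−3.18) ≈ 6.7282·Δt.
So d_RID = 269.22, d_NEW = 136.15, d_SAO = 134.04 km.
Circle about each station: (x − 94.2)² + (y + 169.5)² = 269.22²; (x + 164.4)² + (y − 124.9)² = 136.15²; (x + 14.3)² + (y + 88.7)² = 134.04².
Subtracting the RID equation from the NEW and SAO equations removes the quadratic terms:
-517.2 x + 588.8 y = 58966.07
-217.0 x + 161.6 y = 24980.98
Solving the 2×2 system: x ≈ -117.2, y ≈ -2.8 km.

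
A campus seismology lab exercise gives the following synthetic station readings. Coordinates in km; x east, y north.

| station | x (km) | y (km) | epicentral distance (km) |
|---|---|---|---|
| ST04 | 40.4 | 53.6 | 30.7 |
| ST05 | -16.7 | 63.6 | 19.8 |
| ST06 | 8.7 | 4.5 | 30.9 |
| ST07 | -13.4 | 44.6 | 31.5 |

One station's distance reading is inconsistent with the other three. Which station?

Solve using three stations at a time. Using ST04, ST06, ST07 (subtract circle equations pairwise → linear system) gives (x, y) ≈ (16.4, 34.4).
Distances from that point to each station vs reported:
  ST04: calculated 30.7 vs reported 30.7 → residual 0.0 km
  ST05: calculated 44.1 vs reported 19.8 → residual 24.3 km
  ST06: calculated 30.9 vs reported 30.9 → residual 0.0 km
  ST07: calculated 31.5 vs reported 31.5 → residual 0.0 km
ST04, ST06, ST07 are mutually consistent (residuals ≈ 0); ST05 is off by 24.3 km.

ST05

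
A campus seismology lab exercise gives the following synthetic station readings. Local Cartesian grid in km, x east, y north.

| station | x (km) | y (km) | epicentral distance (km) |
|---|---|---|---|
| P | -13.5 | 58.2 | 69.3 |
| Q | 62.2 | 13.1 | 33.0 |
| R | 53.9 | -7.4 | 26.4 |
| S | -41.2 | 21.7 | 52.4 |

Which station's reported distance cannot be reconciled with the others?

Solve using three stations at a time. Using P, Q, R (subtract circle equations pairwise → linear system) gives (x, y) ≈ (30.3, 4.5).
Distances from that point to each station vs reported:
  P: calculated 69.3 vs reported 69.3 → residual 0.0 km
  Q: calculated 33.0 vs reported 33.0 → residual 0.0 km
  R: calculated 26.4 vs reported 26.4 → residual 0.0 km
  S: calculated 73.6 vs reported 52.4 → residual 21.2 km
P, Q, R are mutually consistent (residuals ≈ 0); S is off by 21.2 km.

S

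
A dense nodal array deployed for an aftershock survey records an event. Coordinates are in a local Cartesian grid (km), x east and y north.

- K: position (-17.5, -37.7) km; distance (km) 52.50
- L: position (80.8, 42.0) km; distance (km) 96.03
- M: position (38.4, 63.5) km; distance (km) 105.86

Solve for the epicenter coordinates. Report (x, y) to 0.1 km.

x ≈ 34.8 km, y ≈ -42.3 km

Circle about each station: (x + 17.5)² + (y + 37.7)² = 52.50²; (x − 80.8)² + (y − 42.0)² = 96.03²; (x − 38.4)² + (y − 63.5)² = 105.86².
Subtracting pairs of circle equations eliminates x²+y² and gives linear equations (the radical axes):
196.6 x + 159.4 y = 99.59
111.8 x + 202.4 y = -4670.82
Solving the 2×2 system: x ≈ 34.8, y ≈ -42.3 km.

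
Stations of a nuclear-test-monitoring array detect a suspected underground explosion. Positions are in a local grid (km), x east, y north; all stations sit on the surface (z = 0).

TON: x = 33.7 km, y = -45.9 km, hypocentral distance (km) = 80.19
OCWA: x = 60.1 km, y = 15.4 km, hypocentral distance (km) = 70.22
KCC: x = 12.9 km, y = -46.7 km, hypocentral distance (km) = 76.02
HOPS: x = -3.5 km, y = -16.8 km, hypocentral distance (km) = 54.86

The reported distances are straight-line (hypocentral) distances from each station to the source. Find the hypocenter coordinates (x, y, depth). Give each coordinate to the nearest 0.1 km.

Each station gives a sphere (x−x_i)² + (y−y_i)² + z² = d_i² (stations at z=0).
Subtracting the TON sphere from OCWA and KCC: z² cancels, leaving linear equations in x and y:
52.8 x + 122.6 y = 2106.26
-41.6 x − 1.6 y = -243.80
Solving: x ≈ 5.287, y ≈ 14.903 km (keep extra digits for the depth step; rounded: 5.3, 14.9).
Then from the TON sphere: z² = 80.19² − (x − 33.7)² − (y + 45.9)² with x = 5.287, y = 14.903, so z ≈ 43.888 ≈ 43.9 km.

x ≈ 5.3 km, y ≈ 14.9 km, depth ≈ 43.9 km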